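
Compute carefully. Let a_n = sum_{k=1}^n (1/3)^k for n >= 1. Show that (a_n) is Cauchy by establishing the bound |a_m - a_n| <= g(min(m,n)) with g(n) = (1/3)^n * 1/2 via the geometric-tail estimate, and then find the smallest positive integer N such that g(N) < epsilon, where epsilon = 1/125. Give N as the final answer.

For m > n >= 1: |a_m - a_n| = sum_{k=n+1}^m (1/3)^k < sum_{k=n+1}^infinity (1/3)^k = (1/3)^(n+1) / (1 - 1/3) = (1/3)^n * (1/3) * (3/2) = (1/3)^n * 1/2.
So g(n) = (1/3)^n / 2. Since g(n) -> 0, (a_n) is Cauchy.
Now solve g(N) < 1/125: (1/3)^N / 2 < 1/125 <=> 3^N > 1 / (2 * 1/125) = 125/2.
Check powers of 3: 3^3 = 27 <= 125/2, 3^4 = 81 > 125/2.
So the smallest such N is 4. Check: g(4) = 1/(2 * 81) = 1/162 < 1/125.

4


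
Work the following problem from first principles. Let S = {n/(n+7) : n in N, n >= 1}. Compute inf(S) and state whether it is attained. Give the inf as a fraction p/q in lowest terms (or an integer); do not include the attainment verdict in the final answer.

Analysis:
- Values: 1/8, 2/9, 3/10, 4/11, ... strictly increasing.
- Minimum is 1/8 (n=1); inf = 1/8 (attained).
- n/(n+7) = 1 - 7/(n+7) -> 1 from below as n -> infinity, and never equals 1.
- So sup = 1 (not attained).
Conclusion: inf(S) = 1/8, attained in S.

1/8


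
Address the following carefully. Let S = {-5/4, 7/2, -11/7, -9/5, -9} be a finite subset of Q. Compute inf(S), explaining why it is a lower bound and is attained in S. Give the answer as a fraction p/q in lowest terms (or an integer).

S is finite, so inf(S) = min(S).
Sorted increasing:
-9, -9/5, -11/7, -5/4, 7/2
The extremum is -9.
For every x in S, x >= -9. And -9 is in S, so it is attained.
Therefore inf(S) = -9.

-9


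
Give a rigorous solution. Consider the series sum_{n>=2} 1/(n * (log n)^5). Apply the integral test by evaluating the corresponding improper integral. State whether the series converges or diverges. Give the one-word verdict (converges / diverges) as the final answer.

Let f(x) = 1/(x*log(x)^5). Then f is positive, continuous, and decreasing on [2, infinity), so the integral test applies.
Compute the improper integral int_{2}^infinity f(x) dx:
  antiderivative F(x) = -1/(4*log(x)^4).
  F(x) -> 0 as x -> infinity.  int = 0 - F(2) = 1/(4*log(2)^4) < infinity. By the integral test, the series converges.

converges


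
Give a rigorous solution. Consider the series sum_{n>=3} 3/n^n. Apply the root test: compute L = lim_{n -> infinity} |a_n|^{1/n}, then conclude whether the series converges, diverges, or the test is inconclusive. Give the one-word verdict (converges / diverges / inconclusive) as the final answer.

Let a_n denote the general term. Form |a_n|^(1/n) and simplify:
|a_n|^(1/n) = 3^(1/n)/n
Take the limit as n -> infinity: L = 0.
Since L = 0 < 1, the root test implies convergence.

converges


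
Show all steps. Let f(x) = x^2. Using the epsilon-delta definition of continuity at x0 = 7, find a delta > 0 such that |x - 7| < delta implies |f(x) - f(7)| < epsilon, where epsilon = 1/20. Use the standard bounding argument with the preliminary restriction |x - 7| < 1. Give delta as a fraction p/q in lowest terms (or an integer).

Factor: |x^2 - (7)^2| = |x - 7| * |x + 7|.
Impose |x - 7| < 1 first. Then |x + 7| = |(x - 7) + 2*(7)| <= |x - 7| + 2*|7| < 1 + 14 = 15.
So |x^2 - (7)^2| < delta * 15.
We need delta * 15 <= 1/20, i.e. delta <= 1/20/15 = 1/300.
Since 1/300 < 1, this is tighter than 1; take delta = 1/300.
So delta = 1/300 works.

1/300


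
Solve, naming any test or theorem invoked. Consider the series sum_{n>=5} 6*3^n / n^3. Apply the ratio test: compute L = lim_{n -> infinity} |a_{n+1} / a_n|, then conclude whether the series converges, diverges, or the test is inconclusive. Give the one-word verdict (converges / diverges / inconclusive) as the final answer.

Let a_n denote the general term. Form the ratio a_{n+1}/a_n and simplify:
a_{n+1}/a_n = 3*n^3/(n + 1)^3
Take the limit as n -> infinity: L = 3.
Since L = 3 > 1 (or L = infinity), the ratio test implies the series diverges.

diverges


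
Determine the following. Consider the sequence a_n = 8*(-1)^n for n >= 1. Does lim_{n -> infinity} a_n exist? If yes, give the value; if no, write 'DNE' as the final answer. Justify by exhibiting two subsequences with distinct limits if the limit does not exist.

Examine the behaviour of a_n along subsequences.
Even-n subsequence a_{2k} = 8 -> 8. Odd-n subsequence a_{2k+1} = -8 -> -8.
Since these two subsequential limits are 8 and -8, distinct, the full sequence cannot converge (a convergent sequence has all subsequences tending to the same limit). So lim a_n does not exist.

DNE


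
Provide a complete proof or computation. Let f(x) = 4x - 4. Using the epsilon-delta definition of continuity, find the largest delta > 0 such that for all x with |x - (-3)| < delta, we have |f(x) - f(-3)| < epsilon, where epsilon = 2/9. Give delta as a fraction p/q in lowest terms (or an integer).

We compute f(-3) = 4*(-3) - 4 = -16.
|f(x) - f(-3)| = |4x - 4 - (-16)| = |4(x - (-3))| = 4|x - (-3)|.
We need 4|x - (-3)| < 2/9, i.e. |x - (-3)| < 2/9 / 4 = 1/18.
So any delta <= 1/18 works. Conversely, if delta > 1/18, then x = -3 + 1/18 satisfies |x - (-3)| = 1/18 < delta but |f(x) - f(-3)| = 4 * 1/18 = 2/9, which is not < 2/9; so no larger delta works.
Hence the largest such delta is 1/18.

1/18


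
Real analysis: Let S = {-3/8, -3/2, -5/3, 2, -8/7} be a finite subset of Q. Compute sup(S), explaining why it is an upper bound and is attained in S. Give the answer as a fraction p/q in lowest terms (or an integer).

S is finite, so sup(S) = max(S).
Sorted decreasing:
2, -3/8, -8/7, -3/2, -5/3
The extremum is 2.
For every x in S, x <= 2. And 2 is in S, so it is attained.
Therefore sup(S) = 2.

2


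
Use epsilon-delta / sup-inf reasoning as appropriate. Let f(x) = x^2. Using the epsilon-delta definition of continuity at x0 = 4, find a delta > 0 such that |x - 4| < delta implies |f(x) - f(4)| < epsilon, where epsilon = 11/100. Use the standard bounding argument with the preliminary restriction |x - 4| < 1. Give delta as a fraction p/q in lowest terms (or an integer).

Factor: |x^2 - (4)^2| = |x - 4| * |x + 4|.
Impose |x - 4| < 1 first. Then |x + 4| = |(x - 4) + 2*(4)| <= |x - 4| + 2*|4| < 1 + 8 = 9.
So |x^2 - (4)^2| < delta * 9.
We need delta * 9 <= 11/100, i.e. delta <= 11/100/9 = 11/900.
Since 11/900 < 1, this is tighter than 1; take delta = 11/900.
So delta = 11/900 works.

11/900


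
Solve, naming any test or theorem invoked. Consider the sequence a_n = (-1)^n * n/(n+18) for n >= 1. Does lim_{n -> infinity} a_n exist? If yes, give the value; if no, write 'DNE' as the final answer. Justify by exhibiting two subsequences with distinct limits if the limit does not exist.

Examine the behaviour of a_n along subsequences.
a_{2k} = 2k/(2k+18) -> 1. a_{2k+1} = -(2k+1)/(2k+19) -> -1.
Since these two subsequential limits are 1 and -1, distinct, the full sequence cannot converge (a convergent sequence has all subsequences tending to the same limit). So lim a_n does not exist.

DNE


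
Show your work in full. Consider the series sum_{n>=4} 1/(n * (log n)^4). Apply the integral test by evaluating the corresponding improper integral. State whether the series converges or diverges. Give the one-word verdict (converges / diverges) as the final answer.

Let f(x) = 1/(x*log(x)^4). Then f is positive, continuous, and decreasing on [4, infinity), so the integral test applies.
Compute the improper integral int_{4}^infinity f(x) dx:
  antiderivative F(x) = -1/(3*log(x)^3).
  F(x) -> 0 as x -> infinity.  int = 0 - F(4) = 1/(3*log(4)^3) < infinity. By the integral test, the series converges.

converges


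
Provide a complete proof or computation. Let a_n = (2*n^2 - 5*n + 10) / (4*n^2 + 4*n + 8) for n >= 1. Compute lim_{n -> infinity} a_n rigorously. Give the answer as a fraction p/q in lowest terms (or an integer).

Divide numerator and denominator by n^2, the highest power:
numerator / n^2 = 2 - 5/n + 10/n^2
denominator / n^2 = 4 + 4/n + 8/n^2
As n -> infinity, all terms of the form c/n^k (k >= 1) tend to 0.
So numerator / n^2 -> 2 and denominator / n^2 -> 4.
Therefore lim a_n = 1/2.

1/2


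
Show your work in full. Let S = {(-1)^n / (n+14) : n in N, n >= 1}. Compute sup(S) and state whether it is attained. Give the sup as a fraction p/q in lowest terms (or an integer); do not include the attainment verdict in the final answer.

Analysis:
- Values: -1/15, 1/16, -1/17, 1/18, -1/19, ...
- Positive terms (even n): 1/(2+14), 1/(4+14), ... decreasing -> max = 1/16 (n=2).
- Negative terms (odd n): -1/(1+14), -1/(3+14), ... increasing -> min = -1/15 (n=1).
- So sup = 1/16 (attained at n=2); inf = -1/15 (attained at n=1).
Conclusion: sup(S) = 1/16, attained in S.

1/16


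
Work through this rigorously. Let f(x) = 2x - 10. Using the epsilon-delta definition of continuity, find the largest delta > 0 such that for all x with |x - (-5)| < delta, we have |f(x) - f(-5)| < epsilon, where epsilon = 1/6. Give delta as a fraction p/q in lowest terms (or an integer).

We compute f(-5) = 2*(-5) - 10 = -20.
|f(x) - f(-5)| = |2x - 10 - (-20)| = |2(x - (-5))| = 2|x - (-5)|.
We need 2|x - (-5)| < 1/6, i.e. |x - (-5)| < 1/6 / 2 = 1/12.
So any delta <= 1/12 works. Conversely, if delta > 1/12, then x = -5 + 1/12 satisfies |x - (-5)| = 1/12 < delta but |f(x) - f(-5)| = 2 * 1/12 = 1/6, which is not < 1/6; so no larger delta works.
Hence the largest such delta is 1/12.

1/12


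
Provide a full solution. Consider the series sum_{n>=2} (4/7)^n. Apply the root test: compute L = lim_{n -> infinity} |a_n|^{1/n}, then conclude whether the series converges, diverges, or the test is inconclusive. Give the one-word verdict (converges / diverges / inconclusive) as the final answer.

Let a_n denote the general term. Form |a_n|^(1/n) and simplify:
|a_n|^(1/n) = 4/7
Take the limit as n -> infinity: L = 4/7.
Since L = 4/7 < 1, the root test implies convergence.

converges


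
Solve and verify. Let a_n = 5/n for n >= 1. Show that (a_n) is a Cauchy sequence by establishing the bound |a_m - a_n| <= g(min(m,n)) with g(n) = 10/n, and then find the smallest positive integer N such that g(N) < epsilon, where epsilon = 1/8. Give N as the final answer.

For any m, n >= 1, by the triangle inequality:
|a_m - a_n| = |5/m - 5/n| <= 5*1/m + 5*1/n <= 10/min(m,n).
So g(n) = 10/n bounds the Cauchy difference. Since g(n) -> 0, (a_n) is Cauchy.
Now solve g(N) < 1/8: 10/N < 1/8 <=> N > 10 / (1/8) = 80.
The smallest integer strictly greater than 80 is N = 81.
Check: g(81) = 10/81 = 10/81 < 1/8; g(80) = 1/8 >= 1/8. So N = 81.

81


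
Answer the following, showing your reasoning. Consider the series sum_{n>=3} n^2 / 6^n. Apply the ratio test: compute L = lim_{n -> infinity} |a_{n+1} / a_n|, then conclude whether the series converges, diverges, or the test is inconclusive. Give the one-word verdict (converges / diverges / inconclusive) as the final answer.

Let a_n denote the general term. Form the ratio a_{n+1}/a_n and simplify:
a_{n+1}/a_n = (n + 1)^2/(6*n^2)
Take the limit as n -> infinity: L = 1/6.
Since L = 1/6 < 1, the ratio test implies the series converges.

converges


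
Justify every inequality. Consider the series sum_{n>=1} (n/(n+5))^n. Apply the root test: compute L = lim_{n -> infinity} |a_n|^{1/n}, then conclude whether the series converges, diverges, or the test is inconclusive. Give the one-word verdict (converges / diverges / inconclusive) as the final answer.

Let a_n denote the general term. Form |a_n|^(1/n) and simplify:
|a_n|^(1/n) = n/(n + 5)
Take the limit as n -> infinity: L = 1.
Since L = 1, the root test is inconclusive. (In fact a_n = (n/(n+5))^n -> e^(-5) != 0, so the nth-term test shows divergence; but the root test itself gives no conclusion.)

inconclusive


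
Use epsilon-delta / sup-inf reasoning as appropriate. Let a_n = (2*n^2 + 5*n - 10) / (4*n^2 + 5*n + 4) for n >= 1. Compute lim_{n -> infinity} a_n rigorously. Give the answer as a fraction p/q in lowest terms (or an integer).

Divide numerator and denominator by n^2, the highest power:
numerator / n^2 = 2 + 5/n - 10/n^2
denominator / n^2 = 4 + 5/n + 4/n^2
As n -> infinity, all terms of the form c/n^k (k >= 1) tend to 0.
So numerator / n^2 -> 2 and denominator / n^2 -> 4.
Therefore lim a_n = 1/2.

1/2


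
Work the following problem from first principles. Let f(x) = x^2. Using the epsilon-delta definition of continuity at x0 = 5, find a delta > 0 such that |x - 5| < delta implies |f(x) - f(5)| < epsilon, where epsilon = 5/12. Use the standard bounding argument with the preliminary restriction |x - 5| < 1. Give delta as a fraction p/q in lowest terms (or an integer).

Factor: |x^2 - (5)^2| = |x - 5| * |x + 5|.
Impose |x - 5| < 1 first. Then |x + 5| = |(x - 5) + 2*(5)| <= |x - 5| + 2*|5| < 1 + 10 = 11.
So |x^2 - (5)^2| < delta * 11.
We need delta * 11 <= 5/12, i.e. delta <= 5/12/11 = 5/132.
Since 5/132 < 1, this is tighter than 1; take delta = 5/132.
So delta = 5/132 works.

5/132


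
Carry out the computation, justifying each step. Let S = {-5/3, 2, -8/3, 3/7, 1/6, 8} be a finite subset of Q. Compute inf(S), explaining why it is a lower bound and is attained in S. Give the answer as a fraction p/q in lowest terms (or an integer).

S is finite, so inf(S) = min(S).
Sorted increasing:
-8/3, -5/3, 1/6, 3/7, 2, 8
The extremum is -8/3.
For every x in S, x >= -8/3. And -8/3 is in S, so it is attained.
Therefore inf(S) = -8/3.

-8/3


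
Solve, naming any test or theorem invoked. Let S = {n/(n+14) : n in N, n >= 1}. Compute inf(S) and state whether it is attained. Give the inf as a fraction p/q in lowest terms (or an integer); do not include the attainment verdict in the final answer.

Analysis:
- Values: 1/15, 1/8, 3/17, 2/9, ... strictly increasing.
- Minimum is 1/15 (n=1); inf = 1/15 (attained).
- n/(n+14) = 1 - 14/(n+14) -> 1 from below as n -> infinity, and never equals 1.
- So sup = 1 (not attained).
Conclusion: inf(S) = 1/15, attained in S.

1/15


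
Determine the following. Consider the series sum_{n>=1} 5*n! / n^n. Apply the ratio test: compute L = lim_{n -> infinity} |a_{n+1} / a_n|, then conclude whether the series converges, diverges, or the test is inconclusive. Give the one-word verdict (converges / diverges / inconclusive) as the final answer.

Let a_n denote the general term. Form the ratio a_{n+1}/a_n and simplify:
a_{n+1}/a_n = (n/(n + 1))^n
Take the limit as n -> infinity: L = exp(-1).
Since L = exp(-1) < 1, the ratio test implies the series converges.

converges


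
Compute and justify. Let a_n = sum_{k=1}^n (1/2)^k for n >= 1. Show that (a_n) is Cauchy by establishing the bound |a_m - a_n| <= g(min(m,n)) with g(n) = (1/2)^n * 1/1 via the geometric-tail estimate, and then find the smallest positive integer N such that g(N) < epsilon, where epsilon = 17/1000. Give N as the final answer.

For m > n >= 1: |a_m - a_n| = sum_{k=n+1}^m (1/2)^k < sum_{k=n+1}^infinity (1/2)^k = (1/2)^(n+1) / (1 - 1/2) = (1/2)^n * (1/2) * (2/1) = (1/2)^n * 1/1.
So g(n) = (1/2)^n / 1. Since g(n) -> 0, (a_n) is Cauchy.
Now solve g(N) < 17/1000: (1/2)^N / 1 < 17/1000 <=> 2^N > 1 / (1 * 17/1000) = 1000/17.
Check powers of 2: 2^5 = 32 <= 1000/17, 2^6 = 64 > 1000/17.
So the smallest such N is 6. Check: g(6) = 1/(1 * 64) = 1/64 < 17/1000.

6


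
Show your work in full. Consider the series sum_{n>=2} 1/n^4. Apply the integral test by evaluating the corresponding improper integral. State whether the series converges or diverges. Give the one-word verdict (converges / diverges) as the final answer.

Let f(x) = x^(-4). Then f is positive, continuous, and decreasing on [2, infinity), so the integral test applies.
Compute the improper integral int_{2}^infinity f(x) dx:
  antiderivative F(x) = -1/(3*x^3).
  As x -> infinity, F(x) -> 0 (since p = 4 > 1).
  So int = F(infinity) - F(2) = 0 - (-1/24) = 1/24.
  Finite, so by the integral test, the series converges.

converges


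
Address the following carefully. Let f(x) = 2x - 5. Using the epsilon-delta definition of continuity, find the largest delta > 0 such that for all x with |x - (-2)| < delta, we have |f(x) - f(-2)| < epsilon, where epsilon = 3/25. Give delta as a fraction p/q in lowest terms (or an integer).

We compute f(-2) = 2*(-2) - 5 = -9.
|f(x) - f(-2)| = |2x - 5 - (-9)| = |2(x - (-2))| = 2|x - (-2)|.
We need 2|x - (-2)| < 3/25, i.e. |x - (-2)| < 3/25 / 2 = 3/50.
So any delta <= 3/50 works. Conversely, if delta > 3/50, then x = -2 + 3/50 satisfies |x - (-2)| = 3/50 < delta but |f(x) - f(-2)| = 2 * 3/50 = 3/25, which is not < 3/25; so no larger delta works.
Hence the largest such delta is 3/50.

3/50


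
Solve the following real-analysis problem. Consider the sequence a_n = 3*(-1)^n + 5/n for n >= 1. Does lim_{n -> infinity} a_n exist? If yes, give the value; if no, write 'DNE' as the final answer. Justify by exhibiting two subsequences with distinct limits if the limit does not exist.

Examine the behaviour of a_n along subsequences.
a_{2k} = 3 + 5/(2k) -> 3. a_{2k+1} = -3 + 5/(2k+1) -> -3.
Since these two subsequential limits are 3 and -3, distinct, the full sequence cannot converge (a convergent sequence has all subsequences tending to the same limit). So lim a_n does not exist.

DNE


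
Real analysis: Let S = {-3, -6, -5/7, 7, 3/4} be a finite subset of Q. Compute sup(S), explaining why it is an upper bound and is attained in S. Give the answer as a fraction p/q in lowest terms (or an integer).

S is finite, so sup(S) = max(S).
Sorted decreasing:
7, 3/4, -5/7, -3, -6
The extremum is 7.
For every x in S, x <= 7. And 7 is in S, so it is attained.
Therefore sup(S) = 7.

7


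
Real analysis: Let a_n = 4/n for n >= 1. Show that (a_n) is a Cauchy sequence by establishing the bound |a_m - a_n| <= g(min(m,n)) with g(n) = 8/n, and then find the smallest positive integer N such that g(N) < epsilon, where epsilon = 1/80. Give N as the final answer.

For any m, n >= 1, by the triangle inequality:
|a_m - a_n| = |4/m - 4/n| <= 4*1/m + 4*1/n <= 8/min(m,n).
So g(n) = 8/n bounds the Cauchy difference. Since g(n) -> 0, (a_n) is Cauchy.
Now solve g(N) < 1/80: 8/N < 1/80 <=> N > 8 / (1/80) = 640.
The smallest integer strictly greater than 640 is N = 641.
Check: g(641) = 8/641 = 8/641 < 1/80; g(640) = 1/80 >= 1/80. So N = 641.

641


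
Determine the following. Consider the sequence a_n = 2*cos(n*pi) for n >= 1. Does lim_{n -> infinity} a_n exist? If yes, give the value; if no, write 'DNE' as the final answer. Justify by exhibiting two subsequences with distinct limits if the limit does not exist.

Examine the behaviour of a_n along subsequences.
cos(n*pi) = (-1)^n, so a_n = 2*(-1)^n. a_{2k} = 2 -> 2. a_{2k+1} = -2 -> -2.
Since these two subsequential limits are 2 and -2, distinct, the full sequence cannot converge (a convergent sequence has all subsequences tending to the same limit). So lim a_n does not exist.

DNE


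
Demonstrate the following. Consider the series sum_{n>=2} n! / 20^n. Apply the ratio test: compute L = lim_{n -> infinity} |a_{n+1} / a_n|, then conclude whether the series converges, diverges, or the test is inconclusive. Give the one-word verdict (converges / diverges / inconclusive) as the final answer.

Let a_n denote the general term. Form the ratio a_{n+1}/a_n and simplify:
a_{n+1}/a_n = n/20 + 1/20
Take the limit as n -> infinity: L = infinity.
Since L = infinity > 1 (or L = infinity), the ratio test implies the series diverges.

diverges


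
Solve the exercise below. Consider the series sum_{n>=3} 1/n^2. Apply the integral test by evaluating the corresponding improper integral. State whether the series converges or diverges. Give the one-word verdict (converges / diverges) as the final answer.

Let f(x) = x^(-2). Then f is positive, continuous, and decreasing on [3, infinity), so the integral test applies.
Compute the improper integral int_{3}^infinity f(x) dx:
  antiderivative F(x) = -1/x.
  As x -> infinity, F(x) -> 0 (since p = 2 > 1).
  So int = F(infinity) - F(3) = 0 - (-1/3) = 1/3.
  Finite, so by the integral test, the series converges.

converges


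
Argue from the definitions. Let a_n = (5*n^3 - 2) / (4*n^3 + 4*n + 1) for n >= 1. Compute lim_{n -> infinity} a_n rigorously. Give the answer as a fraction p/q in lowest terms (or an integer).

Divide numerator and denominator by n^3, the highest power:
numerator / n^3 = 5 - 2/n^3
denominator / n^3 = 4 + 4/n^2 + n^(-3)
As n -> infinity, all terms of the form c/n^k (k >= 1) tend to 0.
So numerator / n^3 -> 5 and denominator / n^3 -> 4.
Therefore lim a_n = 5/4.

5/4


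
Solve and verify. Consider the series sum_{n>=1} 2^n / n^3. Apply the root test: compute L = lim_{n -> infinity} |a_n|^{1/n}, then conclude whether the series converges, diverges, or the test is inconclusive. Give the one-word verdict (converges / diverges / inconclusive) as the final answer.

Let a_n denote the general term. Form |a_n|^(1/n) and simplify:
|a_n|^(1/n) = 2/n^(3/n)
Take the limit as n -> infinity: L = 2.
Since L = 2 > 1, the root test implies divergence.

diverges


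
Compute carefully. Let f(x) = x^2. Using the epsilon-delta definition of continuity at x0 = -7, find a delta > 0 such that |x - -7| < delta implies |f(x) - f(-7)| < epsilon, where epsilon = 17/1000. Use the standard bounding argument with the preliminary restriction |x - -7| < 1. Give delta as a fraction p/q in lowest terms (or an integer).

Factor: |x^2 - (-7)^2| = |x - -7| * |x + -7|.
Impose |x - -7| < 1 first. Then |x + -7| = |(x - -7) + 2*(-7)| <= |x - -7| + 2*|-7| < 1 + 14 = 15.
So |x^2 - (-7)^2| < delta * 15.
We need delta * 15 <= 17/1000, i.e. delta <= 17/1000/15 = 17/15000.
Since 17/15000 < 1, this is tighter than 1; take delta = 17/15000.
So delta = 17/15000 works.

17/15000


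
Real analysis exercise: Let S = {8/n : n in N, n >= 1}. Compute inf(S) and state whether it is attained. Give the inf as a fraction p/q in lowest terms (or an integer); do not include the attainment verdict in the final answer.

Analysis:
- Values: 8, 4, 8/3, 2, ... strictly decreasing.
- The maximum is 8 (n=1); sup = 8 (attained).
- The set is bounded below by 0; 8/n -> 0 so 0 is the greatest lower bound.
- 0 is not in the set, so inf = 0 is not attained.
Conclusion: inf(S) = 0, not attained in S.

0


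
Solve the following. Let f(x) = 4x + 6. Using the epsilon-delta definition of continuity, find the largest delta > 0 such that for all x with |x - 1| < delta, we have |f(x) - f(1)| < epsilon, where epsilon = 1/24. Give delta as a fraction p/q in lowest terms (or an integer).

We compute f(1) = 4*(1) + 6 = 10.
|f(x) - f(1)| = |4x + 6 - (10)| = |4(x - 1)| = 4|x - 1|.
We need 4|x - 1| < 1/24, i.e. |x - 1| < 1/24 / 4 = 1/96.
So any delta <= 1/96 works. Conversely, if delta > 1/96, then x = 1 + 1/96 satisfies |x - 1| = 1/96 < delta but |f(x) - f(1)| = 4 * 1/96 = 1/24, which is not < 1/24; so no larger delta works.
Hence the largest such delta is 1/96.

1/96


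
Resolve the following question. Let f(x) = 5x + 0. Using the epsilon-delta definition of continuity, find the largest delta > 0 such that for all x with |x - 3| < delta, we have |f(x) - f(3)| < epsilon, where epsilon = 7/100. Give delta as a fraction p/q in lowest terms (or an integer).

We compute f(3) = 5*(3) + 0 = 15.
|f(x) - f(3)| = |5x + 0 - (15)| = |5(x - 3)| = 5|x - 3|.
We need 5|x - 3| < 7/100, i.e. |x - 3| < 7/100 / 5 = 7/500.
So any delta <= 7/500 works. Conversely, if delta > 7/500, then x = 3 + 7/500 satisfies |x - 3| = 7/500 < delta but |f(x) - f(3)| = 5 * 7/500 = 7/100, which is not < 7/100; so no larger delta works.
Hence the largest such delta is 7/500.

7/500


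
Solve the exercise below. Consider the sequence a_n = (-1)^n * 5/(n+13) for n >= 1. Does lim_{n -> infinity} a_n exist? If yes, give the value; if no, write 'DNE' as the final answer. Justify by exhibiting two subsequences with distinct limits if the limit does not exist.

Examine the behaviour of a_n along subsequences.
Even-n subsequence a_{2k} = 5/(2k+13) -> 0. Odd-n subsequence a_{2k+1} = -5/(2k+14) -> 0. Both tend to 0, which suggests the limit is 0; verify directly.
|a_n - 0| = 5/(n+13) < 5/n for every n >= 1.
Given epsilon > 0, choose a positive integer N > 5/epsilon. Then for all n >= N, |a_n| < 5/n <= 5/N < epsilon.
So by the definition of the limit, lim a_n exists and equals 0.

0


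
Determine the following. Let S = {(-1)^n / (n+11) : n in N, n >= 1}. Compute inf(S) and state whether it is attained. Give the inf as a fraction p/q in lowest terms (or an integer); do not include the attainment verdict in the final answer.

Analysis:
- Values: -1/12, 1/13, -1/14, 1/15, -1/16, ...
- Positive terms (even n): 1/(2+11), 1/(4+11), ... decreasing -> max = 1/13 (n=2).
- Negative terms (odd n): -1/(1+11), -1/(3+11), ... increasing -> min = -1/12 (n=1).
- So sup = 1/13 (attained at n=2); inf = -1/12 (attained at n=1).
Conclusion: inf(S) = -1/12, attained in S.

-1/12


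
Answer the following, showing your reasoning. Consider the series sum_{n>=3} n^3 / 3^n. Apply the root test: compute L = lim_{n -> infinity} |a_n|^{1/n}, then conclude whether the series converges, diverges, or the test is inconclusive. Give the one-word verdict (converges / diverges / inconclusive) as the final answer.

Let a_n denote the general term. Form |a_n|^(1/n) and simplify:
|a_n|^(1/n) = n^(3/n)/3
Take the limit as n -> infinity: L = 1/3.
Since L = 1/3 < 1, the root test implies convergence.

converges


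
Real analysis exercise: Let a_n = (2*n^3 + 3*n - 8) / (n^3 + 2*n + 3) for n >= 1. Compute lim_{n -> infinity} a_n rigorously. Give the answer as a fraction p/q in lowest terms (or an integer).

Divide numerator and denominator by n^3, the highest power:
numerator / n^3 = 2 + 3/n^2 - 8/n^3
denominator / n^3 = 1 + 2/n^2 + 3/n^3
As n -> infinity, all terms of the form c/n^k (k >= 1) tend to 0.
So numerator / n^3 -> 2 and denominator / n^3 -> 1.
Therefore lim a_n = 2.

2


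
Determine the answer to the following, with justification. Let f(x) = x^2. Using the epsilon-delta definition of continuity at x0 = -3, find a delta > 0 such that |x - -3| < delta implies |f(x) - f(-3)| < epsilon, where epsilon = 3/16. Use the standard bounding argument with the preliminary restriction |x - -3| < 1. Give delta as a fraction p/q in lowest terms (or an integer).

Factor: |x^2 - (-3)^2| = |x - -3| * |x + -3|.
Impose |x - -3| < 1 first. Then |x + -3| = |(x - -3) + 2*(-3)| <= |x - -3| + 2*|-3| < 1 + 6 = 7.
So |x^2 - (-3)^2| < delta * 7.
We need delta * 7 <= 3/16, i.e. delta <= 3/16/7 = 3/112.
Since 3/112 < 1, this is tighter than 1; take delta = 3/112.
So delta = 3/112 works.

3/112


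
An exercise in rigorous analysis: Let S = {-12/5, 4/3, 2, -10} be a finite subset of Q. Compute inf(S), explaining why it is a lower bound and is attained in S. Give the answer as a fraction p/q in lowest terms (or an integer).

S is finite, so inf(S) = min(S).
Sorted increasing:
-10, -12/5, 4/3, 2
The extremum is -10.
For every x in S, x >= -10. And -10 is in S, so it is attained.
Therefore inf(S) = -10.

-10


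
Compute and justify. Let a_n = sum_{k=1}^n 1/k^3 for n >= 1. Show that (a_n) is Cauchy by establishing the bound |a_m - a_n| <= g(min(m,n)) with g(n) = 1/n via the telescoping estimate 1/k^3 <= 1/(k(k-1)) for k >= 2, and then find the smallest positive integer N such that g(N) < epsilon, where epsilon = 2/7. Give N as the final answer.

For m > n >= 1: |a_m - a_n| = sum_{k=n+1}^m 1/k^3.
Use 1/k^3 <= 1/(k(k-1)) = 1/(k-1) - 1/k for k >= 2 (which holds since k^3 >= k^2 >= k(k-1) for k >= 2):
sum_{k=n+1}^m 1/k^3 <= sum_{k=n+1}^m (1/(k-1) - 1/k) = 1/n - 1/m <= 1/n.
By symmetry the same bound holds with n,m swapped, so |a_m - a_n| <= 1/min(m,n) = g(min(m,n)). Since g(n) -> 0, (a_n) is Cauchy.
Now solve g(N) < 2/7: 1/N < 2/7 <=> N > 1/(2/7) = 7/2.
The smallest integer strictly greater than 7/2 is N = 4.
Check: g(4) = 1/4 < 2/7; g(3) = 1/3 >= 2/7. So N = 4.

4


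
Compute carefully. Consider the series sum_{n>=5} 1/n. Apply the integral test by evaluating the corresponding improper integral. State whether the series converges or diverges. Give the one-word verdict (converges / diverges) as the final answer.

Let f(x) = 1/x. Then f is positive, continuous, and decreasing on [5, infinity), so the integral test applies.
Compute the improper integral int_{5}^infinity f(x) dx:
  antiderivative F(x) = log(x).
  As x -> infinity, log(x) -> infinity.
  So int = infinity - log(5) = infinity. By the integral test, the series diverges.

diverges


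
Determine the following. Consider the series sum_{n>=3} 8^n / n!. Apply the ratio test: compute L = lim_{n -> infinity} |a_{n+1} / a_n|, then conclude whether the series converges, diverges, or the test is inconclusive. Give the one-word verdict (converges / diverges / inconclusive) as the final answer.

Let a_n denote the general term. Form the ratio a_{n+1}/a_n and simplify:
a_{n+1}/a_n = 8/(n + 1)
Take the limit as n -> infinity: L = 0.
Since L = 0 < 1, the ratio test implies the series converges.

converges


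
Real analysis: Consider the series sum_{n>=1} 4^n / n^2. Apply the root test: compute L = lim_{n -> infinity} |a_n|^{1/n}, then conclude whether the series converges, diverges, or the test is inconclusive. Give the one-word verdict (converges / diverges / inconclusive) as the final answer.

Let a_n denote the general term. Form |a_n|^(1/n) and simplify:
|a_n|^(1/n) = 4/n^(2/n)
Take the limit as n -> infinity: L = 4.
Since L = 4 > 1, the root test implies divergence.

diverges


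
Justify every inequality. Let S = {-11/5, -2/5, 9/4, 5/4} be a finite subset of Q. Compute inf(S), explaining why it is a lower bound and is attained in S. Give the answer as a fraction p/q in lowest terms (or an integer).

S is finite, so inf(S) = min(S).
Sorted increasing:
-11/5, -2/5, 5/4, 9/4
The extremum is -11/5.
For every x in S, x >= -11/5. And -11/5 is in S, so it is attained.
Therefore inf(S) = -11/5.

-11/5


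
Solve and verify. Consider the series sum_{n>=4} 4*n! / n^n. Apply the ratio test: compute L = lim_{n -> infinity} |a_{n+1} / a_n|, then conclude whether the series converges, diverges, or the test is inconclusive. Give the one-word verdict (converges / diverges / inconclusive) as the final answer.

Let a_n denote the general term. Form the ratio a_{n+1}/a_n and simplify:
a_{n+1}/a_n = (n/(n + 1))^n
Take the limit as n -> infinity: L = exp(-1).
Since L = exp(-1) < 1, the ratio test implies the series converges.

converges


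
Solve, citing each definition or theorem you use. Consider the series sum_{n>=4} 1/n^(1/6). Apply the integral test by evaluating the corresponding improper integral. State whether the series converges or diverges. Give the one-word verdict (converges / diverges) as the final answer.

Let f(x) = x^(-1/6). Then f is positive, continuous, and decreasing on [4, infinity), so the integral test applies.
Compute the improper integral int_{4}^infinity f(x) dx:
  antiderivative F(x) = 6*x^(5/6)/5.
  As x -> infinity, F(x) -> infinity (since p = 1/6 < 1).
  So the integral diverges. By the integral test, the series diverges.

diverges


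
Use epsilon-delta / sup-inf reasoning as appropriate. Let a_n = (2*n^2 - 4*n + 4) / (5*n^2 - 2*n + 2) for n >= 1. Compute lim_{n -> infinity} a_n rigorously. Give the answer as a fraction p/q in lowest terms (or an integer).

Divide numerator and denominator by n^2, the highest power:
numerator / n^2 = 2 - 4/n + 4/n^2
denominator / n^2 = 5 - 2/n + 2/n^2
As n -> infinity, all terms of the form c/n^k (k >= 1) tend to 0.
So numerator / n^2 -> 2 and denominator / n^2 -> 5.
Therefore lim a_n = 2/5.

2/5


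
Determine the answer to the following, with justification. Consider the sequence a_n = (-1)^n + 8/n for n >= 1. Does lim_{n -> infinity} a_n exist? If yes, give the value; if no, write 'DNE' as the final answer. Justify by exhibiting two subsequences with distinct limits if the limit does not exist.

Examine the behaviour of a_n along subsequences.
a_{2k} = 1 + 8/(2k) -> 1. a_{2k+1} = -1 + 8/(2k+1) -> -1.
Since these two subsequential limits are 1 and -1, distinct, the full sequence cannot converge (a convergent sequence has all subsequences tending to the same limit). So lim a_n does not exist.

DNE


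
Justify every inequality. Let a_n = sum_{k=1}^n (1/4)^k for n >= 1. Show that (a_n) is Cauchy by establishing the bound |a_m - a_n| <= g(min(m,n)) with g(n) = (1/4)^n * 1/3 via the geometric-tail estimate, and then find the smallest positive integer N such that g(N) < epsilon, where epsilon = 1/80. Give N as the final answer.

For m > n >= 1: |a_m - a_n| = sum_{k=n+1}^m (1/4)^k < sum_{k=n+1}^infinity (1/4)^k = (1/4)^(n+1) / (1 - 1/4) = (1/4)^n * (1/4) * (4/3) = (1/4)^n * 1/3.
So g(n) = (1/4)^n / 3. Since g(n) -> 0, (a_n) is Cauchy.
Now solve g(N) < 1/80: (1/4)^N / 3 < 1/80 <=> 4^N > 1 / (3 * 1/80) = 80/3.
Check powers of 4: 4^2 = 16 <= 80/3, 4^3 = 64 > 80/3.
So the smallest such N is 3. Check: g(3) = 1/(3 * 64) = 1/192 < 1/80.

3


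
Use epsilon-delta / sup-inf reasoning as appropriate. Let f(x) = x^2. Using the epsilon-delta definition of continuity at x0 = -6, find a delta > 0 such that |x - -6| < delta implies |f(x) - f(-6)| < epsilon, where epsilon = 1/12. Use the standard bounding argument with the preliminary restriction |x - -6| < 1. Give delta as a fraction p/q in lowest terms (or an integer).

Factor: |x^2 - (-6)^2| = |x - -6| * |x + -6|.
Impose |x - -6| < 1 first. Then |x + -6| = |(x - -6) + 2*(-6)| <= |x - -6| + 2*|-6| < 1 + 12 = 13.
So |x^2 - (-6)^2| < delta * 13.
We need delta * 13 <= 1/12, i.e. delta <= 1/12/13 = 1/156.
Since 1/156 < 1, this is tighter than 1; take delta = 1/156.
So delta = 1/156 works.

1/156


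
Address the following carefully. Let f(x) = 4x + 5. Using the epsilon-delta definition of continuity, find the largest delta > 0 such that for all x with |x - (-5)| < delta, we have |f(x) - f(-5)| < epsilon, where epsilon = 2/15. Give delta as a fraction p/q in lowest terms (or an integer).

We compute f(-5) = 4*(-5) + 5 = -15.
|f(x) - f(-5)| = |4x + 5 - (-15)| = |4(x - (-5))| = 4|x - (-5)|.
We need 4|x - (-5)| < 2/15, i.e. |x - (-5)| < 2/15 / 4 = 1/30.
So any delta <= 1/30 works. Conversely, if delta > 1/30, then x = -5 + 1/30 satisfies |x - (-5)| = 1/30 < delta but |f(x) - f(-5)| = 4 * 1/30 = 2/15, which is not < 2/15; so no larger delta works.
Hence the largest such delta is 1/30.

1/30


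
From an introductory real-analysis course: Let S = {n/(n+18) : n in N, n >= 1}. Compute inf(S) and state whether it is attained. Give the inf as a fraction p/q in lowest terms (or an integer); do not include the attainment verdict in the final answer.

Analysis:
- Values: 1/19, 1/10, 1/7, 2/11, ... strictly increasing.
- Minimum is 1/19 (n=1); inf = 1/19 (attained).
- n/(n+18) = 1 - 18/(n+18) -> 1 from below as n -> infinity, and never equals 1.
- So sup = 1 (not attained).
Conclusion: inf(S) = 1/19, attained in S.

1/19


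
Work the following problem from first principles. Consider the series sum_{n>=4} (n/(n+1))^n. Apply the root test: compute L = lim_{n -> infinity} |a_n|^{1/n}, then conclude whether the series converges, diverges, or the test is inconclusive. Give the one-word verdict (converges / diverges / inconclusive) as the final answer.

Let a_n denote the general term. Form |a_n|^(1/n) and simplify:
|a_n|^(1/n) = n/(n + 1)
Take the limit as n -> infinity: L = 1.
Since L = 1, the root test is inconclusive. (In fact a_n = (n/(n+1))^n -> e^(-1) != 0, so the nth-term test shows divergence; but the root test itself gives no conclusion.)

inconclusive


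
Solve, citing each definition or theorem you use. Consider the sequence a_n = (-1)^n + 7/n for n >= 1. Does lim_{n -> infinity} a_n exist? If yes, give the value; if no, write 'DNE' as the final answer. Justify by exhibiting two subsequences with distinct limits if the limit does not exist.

Examine the behaviour of a_n along subsequences.
a_{2k} = 1 + 7/(2k) -> 1. a_{2k+1} = -1 + 7/(2k+1) -> -1.
Since these two subsequential limits are 1 and -1, distinct, the full sequence cannot converge (a convergent sequence has all subsequences tending to the same limit). So lim a_n does not exist.

DNE


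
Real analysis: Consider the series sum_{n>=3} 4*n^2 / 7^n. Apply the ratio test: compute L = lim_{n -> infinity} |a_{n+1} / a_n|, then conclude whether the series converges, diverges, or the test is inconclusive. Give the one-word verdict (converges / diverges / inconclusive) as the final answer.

Let a_n denote the general term. Form the ratio a_{n+1}/a_n and simplify:
a_{n+1}/a_n = (n + 1)^2/(7*n^2)
Take the limit as n -> infinity: L = 1/7.
Since L = 1/7 < 1, the ratio test implies the series converges.

converges


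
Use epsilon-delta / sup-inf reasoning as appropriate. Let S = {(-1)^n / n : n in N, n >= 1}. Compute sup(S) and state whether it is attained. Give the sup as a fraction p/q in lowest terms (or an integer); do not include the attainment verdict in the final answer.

Analysis:
- Values: -1, 1/2, -1/3, 1/4, -1/5, ...
- Positive terms (even n): 1/(2+0), 1/(4+0), ... decreasing -> max = 1/2 (n=2).
- Negative terms (odd n): -1/(1+0), -1/(3+0), ... increasing -> min = -1 (n=1).
- So sup = 1/2 (attained at n=2); inf = -1 (attained at n=1).
Conclusion: sup(S) = 1/2, attained in S.

1/2


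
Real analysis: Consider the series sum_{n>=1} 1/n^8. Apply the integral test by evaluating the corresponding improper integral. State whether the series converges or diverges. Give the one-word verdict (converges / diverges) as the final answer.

Let f(x) = x^(-8). Then f is positive, continuous, and decreasing on [1, infinity), so the integral test applies.
Compute the improper integral int_{1}^infinity f(x) dx:
  antiderivative F(x) = -1/(7*x^7).
  As x -> infinity, F(x) -> 0 (since p = 8 > 1).
  So int = F(infinity) - F(1) = 0 - (-1/7) = 1/7.
  Finite, so by the integral test, the series converges.

converges


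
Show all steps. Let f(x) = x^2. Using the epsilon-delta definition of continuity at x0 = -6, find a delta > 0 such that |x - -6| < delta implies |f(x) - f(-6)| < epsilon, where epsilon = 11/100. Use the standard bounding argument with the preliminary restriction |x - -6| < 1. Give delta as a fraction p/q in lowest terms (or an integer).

Factor: |x^2 - (-6)^2| = |x - -6| * |x + -6|.
Impose |x - -6| < 1 first. Then |x + -6| = |(x - -6) + 2*(-6)| <= |x - -6| + 2*|-6| < 1 + 12 = 13.
So |x^2 - (-6)^2| < delta * 13.
We need delta * 13 <= 11/100, i.e. delta <= 11/100/13 = 11/1300.
Since 11/1300 < 1, this is tighter than 1; take delta = 11/1300.
So delta = 11/1300 works.

11/1300


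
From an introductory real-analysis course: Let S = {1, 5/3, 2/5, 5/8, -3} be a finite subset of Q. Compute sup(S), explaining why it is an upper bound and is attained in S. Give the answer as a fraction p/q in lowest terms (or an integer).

S is finite, so sup(S) = max(S).
Sorted decreasing:
5/3, 1, 5/8, 2/5, -3
The extremum is 5/3.
For every x in S, x <= 5/3. And 5/3 is in S, so it is attained.
Therefore sup(S) = 5/3.

5/3


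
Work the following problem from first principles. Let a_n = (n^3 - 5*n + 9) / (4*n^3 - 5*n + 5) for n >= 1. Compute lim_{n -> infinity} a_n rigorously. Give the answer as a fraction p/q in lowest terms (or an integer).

Divide numerator and denominator by n^3, the highest power:
numerator / n^3 = 1 - 5/n^2 + 9/n^3
denominator / n^3 = 4 - 5/n^2 + 5/n^3
As n -> infinity, all terms of the form c/n^k (k >= 1) tend to 0.
So numerator / n^3 -> 1 and denominator / n^3 -> 4.
Therefore lim a_n = 1/4.

1/4


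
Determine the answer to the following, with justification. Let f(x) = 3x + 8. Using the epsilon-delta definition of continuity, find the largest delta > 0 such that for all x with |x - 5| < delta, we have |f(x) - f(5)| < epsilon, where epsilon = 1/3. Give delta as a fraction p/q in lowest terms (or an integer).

We compute f(5) = 3*(5) + 8 = 23.
|f(x) - f(5)| = |3x + 8 - (23)| = |3(x - 5)| = 3|x - 5|.
We need 3|x - 5| < 1/3, i.e. |x - 5| < 1/3 / 3 = 1/9.
So any delta <= 1/9 works. Conversely, if delta > 1/9, then x = 5 + 1/9 satisfies |x - 5| = 1/9 < delta but |f(x) - f(5)| = 3 * 1/9 = 1/3, which is not < 1/3; so no larger delta works.
Hence the largest such delta is 1/9.

1/9
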